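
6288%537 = 381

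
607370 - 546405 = 60965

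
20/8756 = 5/2189  =  0.00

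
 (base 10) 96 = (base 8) 140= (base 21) 4C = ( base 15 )66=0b1100000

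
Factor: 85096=2^3*11^1 * 967^1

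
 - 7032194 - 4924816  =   - 11957010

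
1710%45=0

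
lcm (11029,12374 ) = 507334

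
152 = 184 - 32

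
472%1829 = 472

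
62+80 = 142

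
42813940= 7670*5582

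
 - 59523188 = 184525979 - 244049167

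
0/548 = 0 = 0.00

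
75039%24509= 1512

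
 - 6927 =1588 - 8515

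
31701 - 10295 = 21406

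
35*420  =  14700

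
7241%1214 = 1171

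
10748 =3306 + 7442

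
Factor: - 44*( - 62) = 2^3*11^1*31^1 = 2728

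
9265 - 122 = 9143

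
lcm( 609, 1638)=47502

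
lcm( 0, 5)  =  0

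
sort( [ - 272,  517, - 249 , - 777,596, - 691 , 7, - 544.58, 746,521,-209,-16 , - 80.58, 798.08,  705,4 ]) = [ - 777,- 691, - 544.58,  -  272, - 249, - 209, -80.58, - 16, 4, 7,517,  521, 596,705, 746,798.08 ]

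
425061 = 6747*63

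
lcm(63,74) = 4662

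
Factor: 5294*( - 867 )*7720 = -35434012560 = - 2^4*3^1 * 5^1*17^2*193^1 * 2647^1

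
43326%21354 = 618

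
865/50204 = 865/50204 = 0.02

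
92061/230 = 92061/230 = 400.27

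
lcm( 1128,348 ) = 32712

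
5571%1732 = 375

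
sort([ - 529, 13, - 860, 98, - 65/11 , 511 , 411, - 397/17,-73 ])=[ - 860, - 529,  -  73, - 397/17, - 65/11,13,98,411,511]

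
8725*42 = 366450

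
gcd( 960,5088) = 96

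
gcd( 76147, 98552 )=1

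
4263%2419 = 1844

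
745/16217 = 745/16217 = 0.05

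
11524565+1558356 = 13082921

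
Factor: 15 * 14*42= 8820= 2^2*3^2*  5^1 * 7^2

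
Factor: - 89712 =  - 2^4 * 3^2*7^1*89^1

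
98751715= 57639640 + 41112075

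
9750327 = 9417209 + 333118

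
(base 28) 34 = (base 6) 224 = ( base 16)58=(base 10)88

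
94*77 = 7238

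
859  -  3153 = - 2294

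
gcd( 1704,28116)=852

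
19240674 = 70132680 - 50892006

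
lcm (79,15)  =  1185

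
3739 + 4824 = 8563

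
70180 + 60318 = 130498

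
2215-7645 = - 5430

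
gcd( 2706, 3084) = 6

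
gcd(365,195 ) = 5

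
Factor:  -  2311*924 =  - 2135364 = - 2^2*3^1  *7^1*11^1 * 2311^1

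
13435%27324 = 13435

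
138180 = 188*735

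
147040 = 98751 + 48289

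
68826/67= 68826/67 = 1027.25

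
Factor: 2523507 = 3^1*7^1*120167^1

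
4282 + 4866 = 9148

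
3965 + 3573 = 7538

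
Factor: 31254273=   3^2*97^1* 35801^1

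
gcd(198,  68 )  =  2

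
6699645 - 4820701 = 1878944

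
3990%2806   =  1184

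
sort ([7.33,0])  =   [ 0, 7.33 ] 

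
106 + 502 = 608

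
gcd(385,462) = 77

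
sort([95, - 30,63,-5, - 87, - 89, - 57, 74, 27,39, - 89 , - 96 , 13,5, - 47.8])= [-96,-89, - 89,-87,  -  57,  -  47.8, - 30,  -  5,  5 , 13, 27,39,63,74 , 95] 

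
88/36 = 2 + 4/9 = 2.44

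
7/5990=7/5990 = 0.00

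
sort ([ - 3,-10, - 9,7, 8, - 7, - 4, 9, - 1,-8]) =[ - 10, - 9, - 8, - 7, - 4,-3, - 1,7, 8, 9] 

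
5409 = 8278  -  2869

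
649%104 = 25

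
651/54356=651/54356 = 0.01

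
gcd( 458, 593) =1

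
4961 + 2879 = 7840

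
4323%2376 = 1947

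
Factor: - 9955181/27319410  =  -2^( - 1 ) * 3^(- 3)* 5^( - 1)*181^1* 55001^1*101183^( - 1)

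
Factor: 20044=2^2*5011^1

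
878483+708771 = 1587254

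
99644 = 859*116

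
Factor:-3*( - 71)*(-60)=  - 12780 = -2^2*3^2*5^1*71^1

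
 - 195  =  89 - 284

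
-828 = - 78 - 750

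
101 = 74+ 27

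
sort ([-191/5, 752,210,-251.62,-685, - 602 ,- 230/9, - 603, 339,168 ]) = [ - 685,- 603,-602,  -  251.62,-191/5,-230/9, 168,  210,339,752]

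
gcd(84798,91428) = 6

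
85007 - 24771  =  60236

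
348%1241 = 348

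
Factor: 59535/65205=21/23 = 3^1*7^1*23^( - 1) 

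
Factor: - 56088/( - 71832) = 57/73 = 3^1*19^1 * 73^( - 1)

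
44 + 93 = 137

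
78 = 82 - 4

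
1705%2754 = 1705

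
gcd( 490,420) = 70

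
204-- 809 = 1013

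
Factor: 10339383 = 3^1  *17^1*202733^1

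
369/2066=369/2066  =  0.18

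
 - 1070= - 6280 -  - 5210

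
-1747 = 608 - 2355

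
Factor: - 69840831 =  - 3^1*23280277^1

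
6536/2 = 3268 = 3268.00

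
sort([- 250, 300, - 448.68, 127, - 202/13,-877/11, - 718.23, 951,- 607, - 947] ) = [  -  947, - 718.23,  -  607, - 448.68, - 250, - 877/11,  -  202/13, 127,300,951] 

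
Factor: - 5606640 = -2^4*3^2 *5^1*13^1*599^1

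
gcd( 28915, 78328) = 1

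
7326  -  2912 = 4414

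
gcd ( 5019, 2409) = 3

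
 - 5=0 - 5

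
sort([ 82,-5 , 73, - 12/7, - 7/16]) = [ - 5 , - 12/7, - 7/16,73,82]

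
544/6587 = 544/6587 = 0.08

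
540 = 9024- 8484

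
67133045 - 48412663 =18720382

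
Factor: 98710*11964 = 1180966440 = 2^3*3^1*5^1*997^1* 9871^1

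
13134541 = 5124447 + 8010094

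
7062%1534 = 926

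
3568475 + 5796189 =9364664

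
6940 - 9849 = - 2909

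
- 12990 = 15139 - 28129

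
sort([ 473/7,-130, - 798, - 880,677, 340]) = [ - 880, - 798, - 130, 473/7, 340, 677 ] 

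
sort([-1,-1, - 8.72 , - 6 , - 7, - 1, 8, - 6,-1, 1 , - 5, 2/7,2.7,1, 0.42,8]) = [ - 8.72, - 7, - 6,-6, - 5, - 1, - 1, - 1, - 1,2/7, 0.42,1, 1, 2.7, 8, 8 ]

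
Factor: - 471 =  - 3^1*157^1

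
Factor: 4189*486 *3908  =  7956117432 = 2^3*3^5*59^1*71^1*977^1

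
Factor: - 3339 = -3^2*7^1*53^1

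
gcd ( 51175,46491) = 1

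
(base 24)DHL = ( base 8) 17355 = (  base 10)7917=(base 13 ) 37B0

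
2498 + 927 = 3425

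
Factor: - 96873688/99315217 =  - 2^3*29^1*157^(- 1 )*347^( -1)*1823^( - 1)*417559^1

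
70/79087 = 70/79087  =  0.00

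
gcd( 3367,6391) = 7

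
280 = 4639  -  4359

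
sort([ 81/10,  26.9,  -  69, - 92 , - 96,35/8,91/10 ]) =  [ -96,- 92, - 69, 35/8 , 81/10, 91/10,26.9 ] 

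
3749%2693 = 1056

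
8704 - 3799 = 4905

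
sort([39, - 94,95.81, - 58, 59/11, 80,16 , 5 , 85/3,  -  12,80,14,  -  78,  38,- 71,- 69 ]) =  [ - 94, - 78, - 71, - 69, - 58 , - 12,  5, 59/11,14, 16, 85/3,38,39,80,80, 95.81] 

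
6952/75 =6952/75 = 92.69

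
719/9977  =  719/9977 = 0.07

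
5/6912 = 5/6912 = 0.00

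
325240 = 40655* 8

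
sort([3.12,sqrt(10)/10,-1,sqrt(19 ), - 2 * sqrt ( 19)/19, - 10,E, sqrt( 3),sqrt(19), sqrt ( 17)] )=[ - 10, - 1, - 2*sqrt( 19 ) /19,sqrt(10)/10,sqrt( 3),E,3.12,sqrt(17),sqrt(19),sqrt( 19 ) ]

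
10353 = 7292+3061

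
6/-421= - 6/421 = - 0.01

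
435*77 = 33495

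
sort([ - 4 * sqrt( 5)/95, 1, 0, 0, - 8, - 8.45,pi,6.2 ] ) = [ - 8.45, - 8, - 4*sqrt( 5) /95, 0,0,1,pi,6.2]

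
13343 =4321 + 9022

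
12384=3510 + 8874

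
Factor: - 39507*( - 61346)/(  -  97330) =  - 3^1*5^( - 1 )*13^1* 37^1 * 829^1*1013^1*9733^( - 1 ) = - 1211798211/48665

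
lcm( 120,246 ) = 4920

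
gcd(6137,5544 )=1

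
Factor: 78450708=2^2*3^1*7^1*31^1 *47^1*641^1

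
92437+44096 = 136533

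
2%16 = 2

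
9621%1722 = 1011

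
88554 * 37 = 3276498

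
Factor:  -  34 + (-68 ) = -2^1*3^1*17^1=- 102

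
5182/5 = 1036 + 2/5 = 1036.40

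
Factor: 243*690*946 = 2^2*3^6*5^1*11^1*23^1*43^1 =158615820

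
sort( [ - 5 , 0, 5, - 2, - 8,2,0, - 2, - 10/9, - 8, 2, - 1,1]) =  [ - 8, - 8, - 5, - 2, - 2,-10/9, -1,0, 0,  1, 2, 2, 5] 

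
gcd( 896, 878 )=2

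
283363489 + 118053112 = 401416601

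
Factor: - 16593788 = -2^2* 167^1 * 24841^1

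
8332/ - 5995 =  - 8332/5995 = - 1.39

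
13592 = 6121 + 7471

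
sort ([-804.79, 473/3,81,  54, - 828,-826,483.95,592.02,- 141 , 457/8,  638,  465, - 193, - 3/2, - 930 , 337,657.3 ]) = [ - 930 ,-828 ,-826,-804.79, -193,-141, - 3/2,54,457/8,81, 473/3,337,465,483.95 , 592.02, 638, 657.3] 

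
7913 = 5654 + 2259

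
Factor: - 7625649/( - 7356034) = 2^( - 1)*3^1*7^( - 1)*525431^ (-1) *2541883^1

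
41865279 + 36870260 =78735539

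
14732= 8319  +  6413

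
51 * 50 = 2550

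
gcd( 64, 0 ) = 64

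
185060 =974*190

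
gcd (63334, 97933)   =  1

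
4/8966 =2/4483 =0.00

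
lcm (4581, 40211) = 361899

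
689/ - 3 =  - 689/3 = - 229.67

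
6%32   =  6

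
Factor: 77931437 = 43^1*1812359^1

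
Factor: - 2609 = -2609^1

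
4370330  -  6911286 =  - 2540956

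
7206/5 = 7206/5 = 1441.20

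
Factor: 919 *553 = 7^1*79^1 * 919^1 = 508207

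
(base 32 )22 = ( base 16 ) 42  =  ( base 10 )66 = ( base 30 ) 26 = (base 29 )28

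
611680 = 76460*8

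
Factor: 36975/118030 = 255/814 = 2^( - 1)*3^1*5^1 * 11^ ( - 1 )*17^1 * 37^( - 1 )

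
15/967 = 15/967 = 0.02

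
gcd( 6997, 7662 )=1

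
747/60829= 747/60829  =  0.01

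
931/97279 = 133/13897 =0.01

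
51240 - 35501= 15739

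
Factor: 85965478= 2^1*59^1*728521^1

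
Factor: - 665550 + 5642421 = 4976871  =  3^1*1658957^1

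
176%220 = 176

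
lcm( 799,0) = 0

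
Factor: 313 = 313^1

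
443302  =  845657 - 402355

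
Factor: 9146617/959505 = 3^( - 1)*5^(-1)*23^1*47^( - 1)*139^1*1361^( - 1)*2861^1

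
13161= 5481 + 7680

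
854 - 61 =793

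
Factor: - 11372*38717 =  - 440289724 = - 2^2*7^1* 2843^1*5531^1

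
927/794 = 927/794 = 1.17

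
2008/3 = 669 + 1/3 = 669.33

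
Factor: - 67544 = -2^3 * 8443^1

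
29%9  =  2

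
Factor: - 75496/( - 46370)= 37748/23185 = 2^2 * 5^( - 1 )*4637^ (  -  1) *9437^1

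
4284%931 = 560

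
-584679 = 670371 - 1255050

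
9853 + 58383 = 68236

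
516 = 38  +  478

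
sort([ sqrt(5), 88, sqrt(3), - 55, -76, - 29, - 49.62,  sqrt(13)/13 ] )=[ - 76,-55, - 49.62, - 29, sqrt(13)/13, sqrt (3),  sqrt( 5), 88]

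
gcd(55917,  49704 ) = 6213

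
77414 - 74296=3118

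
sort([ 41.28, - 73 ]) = [ - 73,41.28]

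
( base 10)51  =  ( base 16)33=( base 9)56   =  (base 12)43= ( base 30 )1l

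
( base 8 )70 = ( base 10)56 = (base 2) 111000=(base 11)51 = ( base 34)1m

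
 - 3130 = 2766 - 5896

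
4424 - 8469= -4045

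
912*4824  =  4399488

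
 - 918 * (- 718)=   659124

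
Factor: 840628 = 2^2 * 210157^1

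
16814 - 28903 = -12089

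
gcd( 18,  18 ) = 18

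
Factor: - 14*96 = - 2^6*3^1*7^1 = - 1344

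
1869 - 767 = 1102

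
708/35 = 20 + 8/35=20.23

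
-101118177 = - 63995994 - 37122183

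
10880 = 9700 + 1180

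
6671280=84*79420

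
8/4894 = 4/2447 = 0.00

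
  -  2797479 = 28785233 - 31582712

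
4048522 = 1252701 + 2795821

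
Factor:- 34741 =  -7^2*  709^1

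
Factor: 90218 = 2^1 * 79^1*571^1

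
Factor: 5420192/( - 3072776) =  - 677524/384097= - 2^2 * 7^ ( - 1 )*37^(  -  1 )*107^1 *1483^( - 1)*1583^1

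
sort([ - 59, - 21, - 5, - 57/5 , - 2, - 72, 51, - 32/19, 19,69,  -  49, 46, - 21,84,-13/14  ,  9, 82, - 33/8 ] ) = [ - 72, - 59 , - 49, - 21, - 21, - 57/5, - 5, - 33/8, - 2,-32/19, - 13/14, 9, 19, 46, 51, 69,82, 84 ] 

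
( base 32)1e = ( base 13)37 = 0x2E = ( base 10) 46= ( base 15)31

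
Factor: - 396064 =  - 2^5*12377^1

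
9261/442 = 20 + 421/442  =  20.95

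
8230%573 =208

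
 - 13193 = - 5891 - 7302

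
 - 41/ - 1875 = 41/1875 = 0.02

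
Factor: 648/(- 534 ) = -108/89 = - 2^2*3^3*89^ (  -  1 )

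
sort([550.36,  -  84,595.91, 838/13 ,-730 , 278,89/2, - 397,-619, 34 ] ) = [  -  730, - 619, - 397, - 84,  34, 89/2,838/13,  278,550.36 , 595.91]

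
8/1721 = 8/1721 = 0.00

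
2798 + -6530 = -3732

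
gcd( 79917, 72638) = 1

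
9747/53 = 9747/53 = 183.91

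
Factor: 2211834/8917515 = 737278/2972505 = 2^1 * 3^ ( - 1 ) * 5^(-1 )*43^1*53^(- 1 ) * 3739^( - 1)*8573^1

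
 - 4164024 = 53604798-57768822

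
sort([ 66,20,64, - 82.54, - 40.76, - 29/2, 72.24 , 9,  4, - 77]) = [ - 82.54, - 77, - 40.76, - 29/2,4, 9, 20 , 64, 66, 72.24 ] 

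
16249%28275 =16249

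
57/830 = 57/830 =0.07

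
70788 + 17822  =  88610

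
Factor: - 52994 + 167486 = 2^2*3^1*7^1*29^1*47^1 = 114492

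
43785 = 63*695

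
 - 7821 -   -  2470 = -5351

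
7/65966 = 7/65966 = 0.00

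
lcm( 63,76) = 4788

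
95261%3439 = 2408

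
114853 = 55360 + 59493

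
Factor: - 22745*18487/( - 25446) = 420486815/25446 = 2^( - 1)*3^( - 1)*5^1*7^1*19^1*139^1*4241^( - 1)*4549^1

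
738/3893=738/3893=0.19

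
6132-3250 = 2882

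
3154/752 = 4 + 73/376 = 4.19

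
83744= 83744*1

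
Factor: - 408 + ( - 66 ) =-2^1*3^1*79^1 = - 474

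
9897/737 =13 + 316/737 =13.43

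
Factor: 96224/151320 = 124/195= 2^2*3^( - 1 ) * 5^( - 1)*13^(- 1 )*31^1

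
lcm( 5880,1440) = 70560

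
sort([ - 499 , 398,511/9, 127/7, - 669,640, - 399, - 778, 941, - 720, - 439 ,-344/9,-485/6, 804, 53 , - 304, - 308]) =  [ - 778, - 720, - 669, - 499, - 439,-399, - 308,  -  304, - 485/6,  -  344/9, 127/7, 53  ,  511/9,398, 640, 804, 941 ] 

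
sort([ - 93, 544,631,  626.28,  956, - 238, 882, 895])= [ - 238,- 93, 544,626.28,631, 882, 895, 956]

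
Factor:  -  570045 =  - 3^1 * 5^1 *7^1*61^1 *89^1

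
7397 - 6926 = 471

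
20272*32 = 648704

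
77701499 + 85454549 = 163156048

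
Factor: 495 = 3^2*5^1*11^1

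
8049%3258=1533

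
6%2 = 0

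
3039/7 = 3039/7=434.14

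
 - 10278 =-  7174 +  - 3104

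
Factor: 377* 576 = 217152 = 2^6*3^2*13^1 * 29^1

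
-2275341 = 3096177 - 5371518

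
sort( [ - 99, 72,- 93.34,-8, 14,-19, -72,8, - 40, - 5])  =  [ - 99, - 93.34,  -  72, - 40,  -  19, - 8, - 5, 8,14,72] 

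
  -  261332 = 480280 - 741612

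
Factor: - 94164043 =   -  94164043^1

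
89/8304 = 89/8304 = 0.01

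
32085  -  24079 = 8006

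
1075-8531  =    -  7456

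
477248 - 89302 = 387946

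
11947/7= 11947/7 = 1706.71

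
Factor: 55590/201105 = 34/123= 2^1*3^( - 1)*17^1*41^(-1) 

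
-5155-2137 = - 7292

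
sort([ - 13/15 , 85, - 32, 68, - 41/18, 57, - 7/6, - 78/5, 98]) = [ - 32, - 78/5, - 41/18 , - 7/6, - 13/15, 57 , 68, 85, 98]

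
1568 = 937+631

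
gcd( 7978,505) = 1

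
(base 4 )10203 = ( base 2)100100011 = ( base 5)2131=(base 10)291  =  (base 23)CF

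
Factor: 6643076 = 2^2 * 11^1*150979^1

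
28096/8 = 3512  =  3512.00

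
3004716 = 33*91052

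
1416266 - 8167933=-6751667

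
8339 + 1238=9577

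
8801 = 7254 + 1547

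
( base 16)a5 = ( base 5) 1130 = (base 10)165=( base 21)7I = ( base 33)50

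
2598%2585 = 13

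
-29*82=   -  2378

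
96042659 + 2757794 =98800453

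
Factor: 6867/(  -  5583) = -2289/1861 = - 3^1*7^1*109^1*1861^(  -  1) 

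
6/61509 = 2/20503  =  0.00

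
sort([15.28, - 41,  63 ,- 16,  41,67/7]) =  [ - 41,- 16, 67/7,15.28,41,  63]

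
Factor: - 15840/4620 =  - 2^3*3^1*7^( - 1 ) = -24/7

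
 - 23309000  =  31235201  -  54544201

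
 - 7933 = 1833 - 9766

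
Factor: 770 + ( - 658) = 2^4*7^1  =  112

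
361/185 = 361/185 = 1.95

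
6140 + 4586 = 10726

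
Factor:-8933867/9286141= - 23^1*163^1*2383^1*9286141^(-1)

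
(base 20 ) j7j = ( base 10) 7759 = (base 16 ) 1e4f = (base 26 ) BCB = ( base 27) aha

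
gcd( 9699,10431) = 183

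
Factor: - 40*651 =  - 2^3*3^1*5^1*7^1*31^1=-26040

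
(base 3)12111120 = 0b111110101011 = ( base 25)6AB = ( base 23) 7D9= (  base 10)4011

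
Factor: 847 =7^1* 11^2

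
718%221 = 55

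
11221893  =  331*33903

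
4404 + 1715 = 6119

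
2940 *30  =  88200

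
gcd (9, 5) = 1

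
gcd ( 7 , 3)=1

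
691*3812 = 2634092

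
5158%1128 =646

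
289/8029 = 289/8029=0.04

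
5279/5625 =5279/5625 = 0.94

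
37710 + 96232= 133942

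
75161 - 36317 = 38844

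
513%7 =2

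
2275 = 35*65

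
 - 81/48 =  - 27/16=- 1.69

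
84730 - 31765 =52965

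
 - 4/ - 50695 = 4/50695 = 0.00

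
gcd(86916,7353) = 3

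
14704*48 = 705792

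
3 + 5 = 8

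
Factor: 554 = 2^1*277^1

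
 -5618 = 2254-7872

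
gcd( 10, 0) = 10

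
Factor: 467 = 467^1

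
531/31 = 17+4/31 = 17.13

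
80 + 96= 176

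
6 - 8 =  -2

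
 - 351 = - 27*13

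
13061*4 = 52244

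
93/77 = 1 + 16/77 = 1.21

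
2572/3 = 2572/3 = 857.33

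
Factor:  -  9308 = - 2^2*13^1*179^1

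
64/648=8/81  =  0.10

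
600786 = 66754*9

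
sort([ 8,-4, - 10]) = [ - 10, - 4, 8]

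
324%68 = 52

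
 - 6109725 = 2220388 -8330113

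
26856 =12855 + 14001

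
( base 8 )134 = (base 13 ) 71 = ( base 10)92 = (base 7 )161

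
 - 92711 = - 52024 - 40687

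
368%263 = 105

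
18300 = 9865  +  8435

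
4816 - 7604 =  - 2788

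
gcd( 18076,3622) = 2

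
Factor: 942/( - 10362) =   -  1/11 = -11^ ( -1)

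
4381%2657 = 1724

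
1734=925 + 809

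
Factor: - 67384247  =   - 7^1*691^1*13931^1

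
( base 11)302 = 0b101101101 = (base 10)365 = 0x16d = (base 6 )1405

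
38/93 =38/93 = 0.41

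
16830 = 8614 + 8216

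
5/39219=5/39219 = 0.00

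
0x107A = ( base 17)EA2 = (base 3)12210020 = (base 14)1774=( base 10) 4218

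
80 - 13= 67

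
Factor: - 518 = - 2^1 * 7^1*37^1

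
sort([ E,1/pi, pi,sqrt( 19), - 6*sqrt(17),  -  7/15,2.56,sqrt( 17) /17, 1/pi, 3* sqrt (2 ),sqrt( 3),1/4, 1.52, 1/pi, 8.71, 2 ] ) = [ - 6* sqrt( 17 ),-7/15, sqrt(17)/17,1/4,1/pi , 1/pi, 1/pi, 1.52 , sqrt( 3),2,2.56, E,pi, 3*sqrt(2), sqrt( 19),8.71 ]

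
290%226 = 64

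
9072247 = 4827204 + 4245043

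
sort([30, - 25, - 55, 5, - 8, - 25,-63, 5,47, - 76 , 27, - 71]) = [ - 76, - 71, - 63, - 55, - 25, - 25, - 8,5  ,  5, 27 , 30 , 47 ]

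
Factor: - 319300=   -  2^2*5^2*31^1*103^1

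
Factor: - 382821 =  - 3^1*127607^1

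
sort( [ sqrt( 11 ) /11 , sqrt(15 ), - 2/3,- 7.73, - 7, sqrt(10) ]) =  [-7.73,-7, - 2/3,sqrt( 11 )/11,  sqrt ( 10), sqrt(15 )] 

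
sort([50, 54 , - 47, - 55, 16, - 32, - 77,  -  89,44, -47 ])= [ - 89 ,- 77 , - 55,  -  47,  -  47, - 32,  16, 44, 50,54] 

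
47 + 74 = 121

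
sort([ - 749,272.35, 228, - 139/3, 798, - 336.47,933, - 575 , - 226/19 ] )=[  -  749, - 575 , - 336.47, - 139/3, - 226/19,228,272.35, 798, 933]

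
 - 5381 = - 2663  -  2718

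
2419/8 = 302 + 3/8=302.38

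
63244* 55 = 3478420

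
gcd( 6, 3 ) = 3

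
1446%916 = 530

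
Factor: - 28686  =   - 2^1 * 3^1*7^1*683^1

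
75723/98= 75723/98= 772.68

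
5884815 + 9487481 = 15372296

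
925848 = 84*11022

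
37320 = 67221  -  29901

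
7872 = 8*984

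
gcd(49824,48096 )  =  288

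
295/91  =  3 + 22/91 = 3.24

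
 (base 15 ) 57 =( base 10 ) 82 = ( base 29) 2O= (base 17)4E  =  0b1010010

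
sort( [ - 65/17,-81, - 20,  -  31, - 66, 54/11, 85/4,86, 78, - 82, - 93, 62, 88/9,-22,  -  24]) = [ - 93, - 82 , - 81 , - 66 ,-31, - 24, - 22, - 20, - 65/17, 54/11,  88/9, 85/4,  62,  78, 86]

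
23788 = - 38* ( - 626) 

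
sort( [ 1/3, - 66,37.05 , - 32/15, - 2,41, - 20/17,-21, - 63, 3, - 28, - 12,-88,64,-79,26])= [ - 88, -79, - 66, - 63, - 28, - 21,- 12, - 32/15,-2,  -  20/17, 1/3,  3,26,37.05,41 , 64 ] 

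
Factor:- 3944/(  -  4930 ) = 4/5 =2^2 * 5^ ( -1 ) 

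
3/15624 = 1/5208 = 0.00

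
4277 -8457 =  - 4180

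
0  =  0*79676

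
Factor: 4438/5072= 2^( - 3)*7^1 = 7/8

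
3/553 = 3/553 = 0.01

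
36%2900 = 36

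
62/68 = 31/34 = 0.91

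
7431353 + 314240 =7745593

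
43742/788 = 21871/394 = 55.51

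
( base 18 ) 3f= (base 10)69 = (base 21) 36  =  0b1000101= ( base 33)23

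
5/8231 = 5/8231 = 0.00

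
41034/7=5862=5862.00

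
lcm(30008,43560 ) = 1350360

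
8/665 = 8/665= 0.01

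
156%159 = 156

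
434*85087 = 36927758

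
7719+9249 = 16968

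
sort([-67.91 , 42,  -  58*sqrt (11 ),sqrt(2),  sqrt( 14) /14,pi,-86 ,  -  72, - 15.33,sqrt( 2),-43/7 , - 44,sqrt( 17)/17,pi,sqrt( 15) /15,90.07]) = [ - 58*sqrt (11 ), -86, - 72, - 67.91, - 44, - 15.33,-43/7, sqrt(17 ) /17, sqrt( 15)/15,sqrt( 14 ) /14,sqrt( 2),sqrt( 2)  ,  pi,  pi, 42,  90.07]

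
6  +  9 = 15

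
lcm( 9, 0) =0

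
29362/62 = 473 +18/31 = 473.58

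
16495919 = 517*31907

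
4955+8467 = 13422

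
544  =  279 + 265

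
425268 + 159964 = 585232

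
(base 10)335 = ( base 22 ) F5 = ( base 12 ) 23b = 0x14F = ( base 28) BR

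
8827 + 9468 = 18295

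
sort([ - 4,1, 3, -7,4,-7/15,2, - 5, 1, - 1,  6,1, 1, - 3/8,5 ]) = [ - 7,-5, -4, - 1, - 7/15, -3/8,1,1, 1, 1,2, 3, 4, 5, 6]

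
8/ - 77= - 8/77=- 0.10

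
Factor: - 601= - 601^1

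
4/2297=4/2297= 0.00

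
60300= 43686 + 16614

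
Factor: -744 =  - 2^3*3^1*31^1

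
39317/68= 578+ 13/68 =578.19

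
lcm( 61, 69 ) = 4209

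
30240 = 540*56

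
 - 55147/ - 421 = 55147/421 = 130.99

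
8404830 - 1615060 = 6789770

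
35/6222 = 35/6222=0.01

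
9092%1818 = 2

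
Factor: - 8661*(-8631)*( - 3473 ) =  -  259617485043 = - 3^3*7^1*23^1 * 137^1*151^1*2887^1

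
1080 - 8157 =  - 7077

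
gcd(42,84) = 42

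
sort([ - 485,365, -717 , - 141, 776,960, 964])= [  -  717, - 485, - 141, 365,776,960,964] 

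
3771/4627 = 3771/4627 = 0.81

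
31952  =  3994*8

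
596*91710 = 54659160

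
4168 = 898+3270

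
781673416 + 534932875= 1316606291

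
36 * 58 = 2088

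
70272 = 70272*1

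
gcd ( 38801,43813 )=7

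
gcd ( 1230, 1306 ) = 2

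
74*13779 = 1019646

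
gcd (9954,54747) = 4977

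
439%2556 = 439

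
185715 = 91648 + 94067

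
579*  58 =33582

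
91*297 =27027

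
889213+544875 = 1434088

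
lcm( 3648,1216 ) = 3648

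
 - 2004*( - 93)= 186372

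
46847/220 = 212  +  207/220=212.94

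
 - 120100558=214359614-334460172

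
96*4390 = 421440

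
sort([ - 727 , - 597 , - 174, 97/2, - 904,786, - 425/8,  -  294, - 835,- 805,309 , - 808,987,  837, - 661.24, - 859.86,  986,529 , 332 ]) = [-904, - 859.86, - 835, - 808, - 805 , - 727, - 661.24 , - 597, - 294, - 174,  -  425/8,97/2 , 309,  332,529,786, 837 , 986 , 987] 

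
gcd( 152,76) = 76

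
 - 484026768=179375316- 663402084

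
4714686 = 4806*981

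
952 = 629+323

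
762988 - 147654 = 615334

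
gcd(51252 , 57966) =6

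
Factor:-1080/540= - 2^1  =  - 2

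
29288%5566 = 1458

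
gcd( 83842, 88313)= 1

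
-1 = -1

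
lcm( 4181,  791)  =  29267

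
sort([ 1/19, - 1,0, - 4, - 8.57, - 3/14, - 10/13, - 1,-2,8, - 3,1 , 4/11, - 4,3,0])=[ -8.57, - 4,-4, - 3, -2, - 1, - 1,  -  10/13, - 3/14,0, 0,1/19,4/11,1,3,8]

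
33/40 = 33/40 = 0.82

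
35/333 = 35/333 = 0.11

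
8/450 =4/225   =  0.02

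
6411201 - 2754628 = 3656573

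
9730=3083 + 6647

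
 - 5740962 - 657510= - 6398472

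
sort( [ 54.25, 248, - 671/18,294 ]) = [ - 671/18, 54.25,  248, 294] 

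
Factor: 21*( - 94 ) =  - 1974 = - 2^1 * 3^1*7^1*47^1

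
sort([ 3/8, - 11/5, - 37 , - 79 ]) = [ - 79, - 37, - 11/5 , 3/8] 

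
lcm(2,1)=2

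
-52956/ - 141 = 17652/47 = 375.57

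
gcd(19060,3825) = 5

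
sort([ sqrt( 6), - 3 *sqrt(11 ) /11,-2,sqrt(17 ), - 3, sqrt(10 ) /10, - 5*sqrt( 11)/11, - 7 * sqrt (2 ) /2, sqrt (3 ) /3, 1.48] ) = [ - 7*sqrt(  2 ) /2, -3, - 2, - 5*sqrt(11)/11, - 3*sqrt( 11 ) /11, sqrt(10 )/10,sqrt( 3 ) /3,1.48,  sqrt( 6), sqrt(17)]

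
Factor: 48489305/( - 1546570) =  - 334409/10666=- 2^( - 1)*173^1*1933^1 * 5333^(- 1)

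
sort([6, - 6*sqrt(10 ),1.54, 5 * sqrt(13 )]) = [  -  6*sqrt( 10 ),1.54, 6, 5 * sqrt( 13 )]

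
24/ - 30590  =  -12/15295 = - 0.00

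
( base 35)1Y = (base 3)2120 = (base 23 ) 30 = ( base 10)69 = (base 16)45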